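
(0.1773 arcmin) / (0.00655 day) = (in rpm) 8.703e-07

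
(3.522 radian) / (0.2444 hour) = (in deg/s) 0.2294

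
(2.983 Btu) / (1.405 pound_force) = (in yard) 550.7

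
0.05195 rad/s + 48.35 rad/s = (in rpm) 462.2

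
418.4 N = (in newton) 418.4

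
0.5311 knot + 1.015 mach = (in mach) 1.016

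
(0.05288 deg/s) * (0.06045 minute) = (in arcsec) 690.5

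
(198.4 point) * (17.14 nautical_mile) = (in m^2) 2222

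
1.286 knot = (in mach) 0.001943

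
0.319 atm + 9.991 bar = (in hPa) 1.031e+04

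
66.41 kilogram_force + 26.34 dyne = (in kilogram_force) 66.41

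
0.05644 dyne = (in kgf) 5.755e-08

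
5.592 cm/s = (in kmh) 0.2013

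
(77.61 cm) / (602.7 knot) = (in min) 4.172e-05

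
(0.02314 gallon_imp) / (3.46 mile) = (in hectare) 1.889e-12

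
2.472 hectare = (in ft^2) 2.661e+05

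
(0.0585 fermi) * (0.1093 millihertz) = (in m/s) 6.394e-21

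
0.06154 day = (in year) 0.0001686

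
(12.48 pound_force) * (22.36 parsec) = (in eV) 2.391e+38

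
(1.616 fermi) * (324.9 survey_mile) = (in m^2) 8.45e-10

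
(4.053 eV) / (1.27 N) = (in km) 5.113e-22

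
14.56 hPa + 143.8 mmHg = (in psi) 2.992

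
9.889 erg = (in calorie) 2.364e-07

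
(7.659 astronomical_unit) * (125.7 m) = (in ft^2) 1.55e+15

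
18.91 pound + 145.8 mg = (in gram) 8578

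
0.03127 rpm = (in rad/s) 0.003275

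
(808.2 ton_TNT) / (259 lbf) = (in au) 0.01962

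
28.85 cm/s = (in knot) 0.5608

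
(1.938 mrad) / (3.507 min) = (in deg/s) 0.0005277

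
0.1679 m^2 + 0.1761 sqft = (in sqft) 1.983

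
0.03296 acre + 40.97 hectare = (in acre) 101.3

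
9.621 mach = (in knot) 6368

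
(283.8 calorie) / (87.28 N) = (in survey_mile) 0.008454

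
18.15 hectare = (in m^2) 1.815e+05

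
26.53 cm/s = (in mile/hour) 0.5935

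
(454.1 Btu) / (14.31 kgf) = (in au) 2.282e-08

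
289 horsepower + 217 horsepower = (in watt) 3.773e+05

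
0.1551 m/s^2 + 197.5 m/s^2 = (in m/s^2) 197.7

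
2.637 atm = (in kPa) 267.2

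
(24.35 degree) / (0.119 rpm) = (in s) 34.1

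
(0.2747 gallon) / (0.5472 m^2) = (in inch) 0.07482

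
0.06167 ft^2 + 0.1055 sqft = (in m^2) 0.01553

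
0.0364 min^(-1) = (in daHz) 6.067e-05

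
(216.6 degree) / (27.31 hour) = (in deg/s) 0.002203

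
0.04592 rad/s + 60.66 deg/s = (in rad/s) 1.105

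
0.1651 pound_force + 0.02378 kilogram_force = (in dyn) 9.676e+04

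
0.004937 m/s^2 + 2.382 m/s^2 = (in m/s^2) 2.387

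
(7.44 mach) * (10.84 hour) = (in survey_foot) 3.243e+08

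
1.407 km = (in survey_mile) 0.8743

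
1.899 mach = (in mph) 1446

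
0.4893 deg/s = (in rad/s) 0.00854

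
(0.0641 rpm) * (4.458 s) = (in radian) 0.02992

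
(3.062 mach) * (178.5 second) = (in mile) 115.6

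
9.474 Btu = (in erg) 9.996e+10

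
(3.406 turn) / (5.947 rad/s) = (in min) 0.05998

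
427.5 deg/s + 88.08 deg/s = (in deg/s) 515.6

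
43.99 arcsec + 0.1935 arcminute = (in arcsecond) 55.6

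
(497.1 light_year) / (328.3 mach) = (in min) 7.012e+11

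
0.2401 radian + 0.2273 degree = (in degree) 13.98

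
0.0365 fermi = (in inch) 1.437e-15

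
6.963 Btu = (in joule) 7346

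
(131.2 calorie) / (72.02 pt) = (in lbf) 4857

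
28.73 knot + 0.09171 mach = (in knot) 89.43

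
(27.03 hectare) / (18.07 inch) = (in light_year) 6.225e-11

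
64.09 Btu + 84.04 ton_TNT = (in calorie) 8.404e+10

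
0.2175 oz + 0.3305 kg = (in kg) 0.3367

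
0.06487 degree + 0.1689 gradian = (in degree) 0.2169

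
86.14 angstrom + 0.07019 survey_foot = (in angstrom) 2.139e+08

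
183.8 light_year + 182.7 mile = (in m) 1.739e+18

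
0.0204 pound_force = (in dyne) 9074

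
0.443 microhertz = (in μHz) 0.443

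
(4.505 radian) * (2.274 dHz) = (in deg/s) 58.7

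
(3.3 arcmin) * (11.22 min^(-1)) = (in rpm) 0.001714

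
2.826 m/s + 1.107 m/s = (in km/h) 14.16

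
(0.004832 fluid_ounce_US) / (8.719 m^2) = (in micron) 0.01639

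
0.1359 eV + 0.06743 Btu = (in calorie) 17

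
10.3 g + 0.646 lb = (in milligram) 3.033e+05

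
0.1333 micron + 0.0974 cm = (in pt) 2.761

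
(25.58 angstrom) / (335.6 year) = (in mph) 5.407e-19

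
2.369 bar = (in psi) 34.36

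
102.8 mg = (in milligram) 102.8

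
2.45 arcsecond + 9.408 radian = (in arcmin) 3.234e+04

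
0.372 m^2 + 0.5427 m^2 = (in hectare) 9.147e-05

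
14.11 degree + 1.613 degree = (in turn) 0.04367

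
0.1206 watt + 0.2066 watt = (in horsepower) 0.0004388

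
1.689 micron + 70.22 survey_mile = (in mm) 1.13e+08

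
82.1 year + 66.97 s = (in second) 2.589e+09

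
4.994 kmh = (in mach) 0.004074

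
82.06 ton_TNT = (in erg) 3.433e+18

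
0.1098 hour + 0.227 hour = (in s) 1212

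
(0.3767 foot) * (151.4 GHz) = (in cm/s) 1.738e+12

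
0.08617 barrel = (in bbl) 0.08617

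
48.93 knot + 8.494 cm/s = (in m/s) 25.26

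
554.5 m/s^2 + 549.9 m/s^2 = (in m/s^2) 1104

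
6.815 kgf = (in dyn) 6.683e+06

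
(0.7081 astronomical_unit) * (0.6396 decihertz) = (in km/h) 2.439e+10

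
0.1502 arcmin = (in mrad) 0.04369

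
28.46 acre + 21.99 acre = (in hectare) 20.42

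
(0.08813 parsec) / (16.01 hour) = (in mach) 1.386e+08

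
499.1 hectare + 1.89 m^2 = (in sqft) 5.372e+07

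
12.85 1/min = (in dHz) 2.142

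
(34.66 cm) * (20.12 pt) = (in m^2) 0.00246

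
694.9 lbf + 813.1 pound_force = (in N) 6708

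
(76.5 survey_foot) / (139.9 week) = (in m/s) 2.756e-07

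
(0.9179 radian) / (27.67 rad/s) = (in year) 1.052e-09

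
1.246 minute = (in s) 74.76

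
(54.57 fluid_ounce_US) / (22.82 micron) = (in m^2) 70.72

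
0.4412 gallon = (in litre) 1.67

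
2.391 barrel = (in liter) 380.1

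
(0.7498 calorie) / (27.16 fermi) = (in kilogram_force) 1.178e+13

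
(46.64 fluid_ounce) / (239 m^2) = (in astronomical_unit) 3.858e-17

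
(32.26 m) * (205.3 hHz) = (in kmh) 2.384e+06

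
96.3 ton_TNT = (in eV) 2.515e+30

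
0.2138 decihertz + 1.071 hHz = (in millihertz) 1.071e+05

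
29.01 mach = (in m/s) 9878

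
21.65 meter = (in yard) 23.68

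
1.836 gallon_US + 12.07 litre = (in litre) 19.02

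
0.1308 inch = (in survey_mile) 2.064e-06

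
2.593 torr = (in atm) 0.003412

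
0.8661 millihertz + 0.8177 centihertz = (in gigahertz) 9.043e-12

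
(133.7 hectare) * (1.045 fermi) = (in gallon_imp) 3.073e-07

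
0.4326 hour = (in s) 1557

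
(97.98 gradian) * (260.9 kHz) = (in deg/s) 2.301e+07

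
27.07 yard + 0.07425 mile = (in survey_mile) 0.08963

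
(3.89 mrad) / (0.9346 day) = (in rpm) 4.6e-07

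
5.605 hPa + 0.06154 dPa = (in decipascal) 5605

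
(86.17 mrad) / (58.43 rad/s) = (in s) 0.001475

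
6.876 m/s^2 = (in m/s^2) 6.876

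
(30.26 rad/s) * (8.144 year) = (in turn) 1.237e+09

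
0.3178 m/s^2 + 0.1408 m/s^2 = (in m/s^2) 0.4586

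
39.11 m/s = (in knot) 76.02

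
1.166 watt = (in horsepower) 0.001564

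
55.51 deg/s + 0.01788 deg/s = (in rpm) 9.255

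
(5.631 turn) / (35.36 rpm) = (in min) 0.1592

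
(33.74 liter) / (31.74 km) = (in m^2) 1.063e-06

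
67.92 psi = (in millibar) 4683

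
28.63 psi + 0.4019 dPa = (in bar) 1.974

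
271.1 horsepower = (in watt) 2.022e+05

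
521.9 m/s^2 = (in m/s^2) 521.9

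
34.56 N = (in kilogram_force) 3.524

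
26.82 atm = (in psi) 394.1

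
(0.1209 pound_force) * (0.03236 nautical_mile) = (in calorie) 7.703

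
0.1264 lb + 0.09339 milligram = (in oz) 2.022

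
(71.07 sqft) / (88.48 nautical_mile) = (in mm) 0.04029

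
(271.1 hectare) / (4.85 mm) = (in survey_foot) 1.834e+09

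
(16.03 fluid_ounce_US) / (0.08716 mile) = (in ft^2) 3.638e-05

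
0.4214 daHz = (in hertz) 4.214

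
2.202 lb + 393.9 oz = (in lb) 26.82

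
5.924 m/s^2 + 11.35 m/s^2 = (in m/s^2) 17.27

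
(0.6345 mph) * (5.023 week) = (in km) 861.7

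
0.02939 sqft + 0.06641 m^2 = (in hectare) 6.914e-06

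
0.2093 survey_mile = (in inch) 1.326e+04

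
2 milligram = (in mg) 2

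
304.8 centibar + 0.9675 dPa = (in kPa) 304.8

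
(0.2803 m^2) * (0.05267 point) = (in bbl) 3.276e-05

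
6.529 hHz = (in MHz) 0.0006529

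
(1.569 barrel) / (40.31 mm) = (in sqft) 66.61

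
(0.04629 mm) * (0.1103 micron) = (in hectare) 5.106e-16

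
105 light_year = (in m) 9.934e+17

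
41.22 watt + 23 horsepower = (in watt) 1.719e+04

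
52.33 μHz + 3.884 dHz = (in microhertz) 3.885e+05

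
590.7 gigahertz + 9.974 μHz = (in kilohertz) 5.907e+08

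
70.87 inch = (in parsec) 5.834e-17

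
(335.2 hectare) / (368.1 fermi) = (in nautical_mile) 4.917e+15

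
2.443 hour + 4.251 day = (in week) 0.6218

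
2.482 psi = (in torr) 128.4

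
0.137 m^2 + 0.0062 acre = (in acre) 0.006234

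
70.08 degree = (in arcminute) 4205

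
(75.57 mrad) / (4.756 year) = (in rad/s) 5.038e-10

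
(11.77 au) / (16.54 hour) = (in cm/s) 2.957e+09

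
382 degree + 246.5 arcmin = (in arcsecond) 1.39e+06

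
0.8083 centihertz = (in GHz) 8.083e-12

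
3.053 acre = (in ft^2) 1.33e+05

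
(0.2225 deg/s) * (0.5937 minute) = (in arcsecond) 2.853e+04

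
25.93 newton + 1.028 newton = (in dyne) 2.696e+06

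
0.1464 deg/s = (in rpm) 0.0244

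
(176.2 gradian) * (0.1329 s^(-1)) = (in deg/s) 21.08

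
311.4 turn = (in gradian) 1.246e+05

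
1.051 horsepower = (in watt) 783.7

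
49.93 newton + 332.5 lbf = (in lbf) 343.7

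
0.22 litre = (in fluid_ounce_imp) 7.743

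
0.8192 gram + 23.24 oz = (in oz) 23.27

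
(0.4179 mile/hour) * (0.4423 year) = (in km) 2606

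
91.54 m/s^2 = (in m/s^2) 91.54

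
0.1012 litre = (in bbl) 0.0006365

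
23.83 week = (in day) 166.8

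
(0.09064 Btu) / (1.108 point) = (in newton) 2.447e+05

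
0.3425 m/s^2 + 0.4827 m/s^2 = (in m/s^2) 0.8252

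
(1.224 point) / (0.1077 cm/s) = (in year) 1.271e-08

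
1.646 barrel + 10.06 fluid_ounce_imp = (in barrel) 1.648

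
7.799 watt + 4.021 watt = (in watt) 11.82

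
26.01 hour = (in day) 1.084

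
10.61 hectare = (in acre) 26.22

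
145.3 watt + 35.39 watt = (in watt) 180.7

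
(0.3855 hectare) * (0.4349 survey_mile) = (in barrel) 1.697e+07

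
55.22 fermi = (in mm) 5.522e-11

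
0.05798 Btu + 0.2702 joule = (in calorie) 14.69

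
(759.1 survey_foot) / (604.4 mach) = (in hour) 3.123e-07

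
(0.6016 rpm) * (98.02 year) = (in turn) 3.099e+07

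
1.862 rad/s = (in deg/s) 106.7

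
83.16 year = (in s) 2.623e+09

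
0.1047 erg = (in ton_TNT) 2.502e-18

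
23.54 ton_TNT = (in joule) 9.849e+10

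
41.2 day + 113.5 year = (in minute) 5.971e+07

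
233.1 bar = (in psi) 3381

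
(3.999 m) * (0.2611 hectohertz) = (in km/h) 375.9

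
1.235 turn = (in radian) 7.76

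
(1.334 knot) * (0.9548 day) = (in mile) 35.18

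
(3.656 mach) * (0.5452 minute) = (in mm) 4.072e+07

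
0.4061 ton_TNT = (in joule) 1.699e+09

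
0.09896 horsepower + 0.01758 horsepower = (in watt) 86.9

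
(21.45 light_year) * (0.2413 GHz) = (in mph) 1.095e+26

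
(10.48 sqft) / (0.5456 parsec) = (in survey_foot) 1.897e-16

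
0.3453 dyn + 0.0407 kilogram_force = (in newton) 0.3991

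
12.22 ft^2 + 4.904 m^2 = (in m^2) 6.039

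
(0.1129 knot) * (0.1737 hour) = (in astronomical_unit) 2.428e-10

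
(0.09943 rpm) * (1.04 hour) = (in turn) 6.204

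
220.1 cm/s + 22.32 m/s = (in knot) 47.67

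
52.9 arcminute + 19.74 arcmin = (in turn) 0.003363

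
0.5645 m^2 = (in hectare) 5.645e-05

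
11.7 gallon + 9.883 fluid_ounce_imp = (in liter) 44.57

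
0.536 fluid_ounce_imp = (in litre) 0.01523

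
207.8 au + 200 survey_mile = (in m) 3.109e+13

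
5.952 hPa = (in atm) 0.005874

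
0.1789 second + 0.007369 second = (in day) 2.156e-06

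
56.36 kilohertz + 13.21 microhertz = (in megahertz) 0.05636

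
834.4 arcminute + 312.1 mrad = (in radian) 0.5548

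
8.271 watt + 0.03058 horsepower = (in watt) 31.07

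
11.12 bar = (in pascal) 1.112e+06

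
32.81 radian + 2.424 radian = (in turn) 5.608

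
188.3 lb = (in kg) 85.41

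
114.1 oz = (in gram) 3235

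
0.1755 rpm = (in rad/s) 0.01838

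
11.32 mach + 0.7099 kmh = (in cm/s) 3.855e+05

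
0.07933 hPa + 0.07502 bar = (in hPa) 75.1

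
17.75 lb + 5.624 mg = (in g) 8051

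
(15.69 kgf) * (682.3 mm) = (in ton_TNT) 2.509e-08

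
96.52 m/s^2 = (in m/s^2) 96.52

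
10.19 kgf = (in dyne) 9.993e+06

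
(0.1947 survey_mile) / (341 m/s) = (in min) 0.01531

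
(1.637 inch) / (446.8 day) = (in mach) 3.163e-12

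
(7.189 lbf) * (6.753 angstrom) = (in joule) 2.159e-08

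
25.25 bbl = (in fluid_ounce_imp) 1.413e+05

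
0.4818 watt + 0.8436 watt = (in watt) 1.325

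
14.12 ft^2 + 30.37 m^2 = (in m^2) 31.68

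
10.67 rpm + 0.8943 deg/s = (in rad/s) 1.133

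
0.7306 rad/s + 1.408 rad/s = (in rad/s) 2.139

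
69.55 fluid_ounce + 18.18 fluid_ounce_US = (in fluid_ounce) 87.73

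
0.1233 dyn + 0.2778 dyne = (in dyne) 0.4011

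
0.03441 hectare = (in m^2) 344.1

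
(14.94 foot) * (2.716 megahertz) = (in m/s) 1.237e+07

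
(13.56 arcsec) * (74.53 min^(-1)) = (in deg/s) 0.004679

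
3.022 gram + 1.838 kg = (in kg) 1.841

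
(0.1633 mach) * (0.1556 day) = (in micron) 7.475e+11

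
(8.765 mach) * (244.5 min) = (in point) 1.241e+11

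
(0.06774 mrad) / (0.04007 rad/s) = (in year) 5.361e-11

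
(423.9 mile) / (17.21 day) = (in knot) 0.8918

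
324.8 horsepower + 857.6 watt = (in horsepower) 326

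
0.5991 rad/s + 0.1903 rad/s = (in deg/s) 45.23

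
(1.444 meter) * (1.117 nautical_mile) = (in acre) 0.7381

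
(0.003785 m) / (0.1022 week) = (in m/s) 6.124e-08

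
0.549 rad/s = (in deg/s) 31.46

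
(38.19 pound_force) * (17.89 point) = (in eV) 6.692e+18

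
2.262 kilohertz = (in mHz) 2.262e+06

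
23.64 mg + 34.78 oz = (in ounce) 34.78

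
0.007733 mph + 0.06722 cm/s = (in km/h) 0.01486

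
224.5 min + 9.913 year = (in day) 3618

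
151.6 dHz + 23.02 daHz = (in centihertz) 2.454e+04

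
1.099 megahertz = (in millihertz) 1.099e+09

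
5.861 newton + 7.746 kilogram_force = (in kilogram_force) 8.344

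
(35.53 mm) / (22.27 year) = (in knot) 9.834e-11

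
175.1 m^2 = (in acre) 0.04327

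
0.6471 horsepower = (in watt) 482.5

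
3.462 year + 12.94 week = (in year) 3.71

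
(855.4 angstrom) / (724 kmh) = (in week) 7.033e-16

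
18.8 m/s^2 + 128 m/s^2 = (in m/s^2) 146.8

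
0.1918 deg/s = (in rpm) 0.03197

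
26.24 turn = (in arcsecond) 3.401e+07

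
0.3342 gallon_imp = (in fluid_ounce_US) 51.37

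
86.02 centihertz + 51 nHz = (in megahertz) 8.602e-07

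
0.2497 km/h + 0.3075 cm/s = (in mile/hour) 0.162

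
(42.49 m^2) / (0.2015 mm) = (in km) 210.9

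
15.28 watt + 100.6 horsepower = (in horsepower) 100.6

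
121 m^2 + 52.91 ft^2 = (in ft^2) 1355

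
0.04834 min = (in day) 3.357e-05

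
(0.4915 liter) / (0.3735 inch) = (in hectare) 5.181e-06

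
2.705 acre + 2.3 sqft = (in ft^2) 1.178e+05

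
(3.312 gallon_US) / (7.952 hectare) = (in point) 0.0004469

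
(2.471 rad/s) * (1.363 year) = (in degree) 6.086e+09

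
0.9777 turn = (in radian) 6.143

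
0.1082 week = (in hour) 18.18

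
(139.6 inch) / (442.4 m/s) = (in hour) 2.226e-06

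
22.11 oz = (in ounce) 22.11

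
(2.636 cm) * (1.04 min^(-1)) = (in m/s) 0.0004569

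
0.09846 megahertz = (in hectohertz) 984.6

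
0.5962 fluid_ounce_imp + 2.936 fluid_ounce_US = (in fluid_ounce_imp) 3.652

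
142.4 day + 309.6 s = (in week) 20.34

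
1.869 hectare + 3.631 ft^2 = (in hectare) 1.869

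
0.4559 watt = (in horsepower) 0.0006114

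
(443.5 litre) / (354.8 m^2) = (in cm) 0.125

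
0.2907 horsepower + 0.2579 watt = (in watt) 217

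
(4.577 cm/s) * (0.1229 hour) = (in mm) 2.025e+04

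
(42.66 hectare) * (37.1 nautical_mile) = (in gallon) 7.743e+12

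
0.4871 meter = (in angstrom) 4.871e+09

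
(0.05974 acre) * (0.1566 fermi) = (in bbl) 2.381e-13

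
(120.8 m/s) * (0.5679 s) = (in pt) 1.945e+05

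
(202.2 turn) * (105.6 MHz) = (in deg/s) 7.687e+12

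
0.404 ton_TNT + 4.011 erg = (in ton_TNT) 0.404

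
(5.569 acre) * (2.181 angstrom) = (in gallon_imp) 0.001081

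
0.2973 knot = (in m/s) 0.1529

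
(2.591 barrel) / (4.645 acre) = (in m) 2.191e-05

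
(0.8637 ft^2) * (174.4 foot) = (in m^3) 4.265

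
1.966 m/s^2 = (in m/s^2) 1.966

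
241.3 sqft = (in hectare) 0.002242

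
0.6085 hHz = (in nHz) 6.085e+10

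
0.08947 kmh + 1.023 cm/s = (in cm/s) 3.508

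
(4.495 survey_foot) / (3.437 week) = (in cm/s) 6.591e-05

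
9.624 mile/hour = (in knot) 8.363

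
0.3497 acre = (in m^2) 1415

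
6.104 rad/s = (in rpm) 58.29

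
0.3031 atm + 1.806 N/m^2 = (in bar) 0.3071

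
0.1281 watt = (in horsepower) 0.0001718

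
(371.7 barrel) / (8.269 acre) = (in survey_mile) 1.097e-06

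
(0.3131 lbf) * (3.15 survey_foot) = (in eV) 8.346e+18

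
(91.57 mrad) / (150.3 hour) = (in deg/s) 9.696e-06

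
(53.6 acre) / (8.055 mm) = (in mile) 1.673e+04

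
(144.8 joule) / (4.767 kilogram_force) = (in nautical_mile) 0.001672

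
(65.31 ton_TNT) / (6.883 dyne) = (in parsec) 0.1287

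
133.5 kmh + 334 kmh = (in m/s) 129.9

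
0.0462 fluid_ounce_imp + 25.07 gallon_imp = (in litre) 114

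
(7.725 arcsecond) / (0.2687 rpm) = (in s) 0.001331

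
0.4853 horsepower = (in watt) 361.9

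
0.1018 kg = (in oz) 3.591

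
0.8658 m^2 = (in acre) 0.0002139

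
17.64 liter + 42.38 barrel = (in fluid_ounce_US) 2.284e+05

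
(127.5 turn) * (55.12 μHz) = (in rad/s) 0.04416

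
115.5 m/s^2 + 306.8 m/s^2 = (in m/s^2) 422.3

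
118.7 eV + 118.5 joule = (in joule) 118.5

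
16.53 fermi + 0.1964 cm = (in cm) 0.1964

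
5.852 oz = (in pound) 0.3658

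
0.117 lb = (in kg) 0.05307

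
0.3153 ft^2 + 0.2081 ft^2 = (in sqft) 0.5234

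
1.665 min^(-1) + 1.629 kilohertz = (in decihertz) 1.629e+04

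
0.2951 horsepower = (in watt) 220.1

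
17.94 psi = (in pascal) 1.237e+05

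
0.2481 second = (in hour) 6.892e-05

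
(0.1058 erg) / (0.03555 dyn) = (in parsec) 9.645e-19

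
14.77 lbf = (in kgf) 6.7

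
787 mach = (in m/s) 2.68e+05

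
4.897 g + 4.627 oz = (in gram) 136.1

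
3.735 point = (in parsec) 4.27e-20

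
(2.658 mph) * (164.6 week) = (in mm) 1.183e+11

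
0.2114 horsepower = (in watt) 157.6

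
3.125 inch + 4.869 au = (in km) 7.284e+08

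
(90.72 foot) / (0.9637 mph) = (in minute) 1.07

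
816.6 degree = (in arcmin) 4.9e+04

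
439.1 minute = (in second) 2.635e+04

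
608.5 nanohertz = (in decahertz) 6.085e-08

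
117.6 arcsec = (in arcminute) 1.96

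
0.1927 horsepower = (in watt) 143.7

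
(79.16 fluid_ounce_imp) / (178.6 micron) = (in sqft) 135.6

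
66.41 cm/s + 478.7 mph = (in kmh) 772.8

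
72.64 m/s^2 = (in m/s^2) 72.64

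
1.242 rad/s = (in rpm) 11.86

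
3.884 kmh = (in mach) 0.003169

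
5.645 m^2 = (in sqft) 60.76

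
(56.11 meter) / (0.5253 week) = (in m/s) 0.0001766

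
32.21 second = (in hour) 0.008947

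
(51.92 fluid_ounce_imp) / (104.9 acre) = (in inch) 1.368e-07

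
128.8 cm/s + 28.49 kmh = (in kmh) 33.13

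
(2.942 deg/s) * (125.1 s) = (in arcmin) 2.208e+04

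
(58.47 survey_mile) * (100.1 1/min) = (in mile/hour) 3.512e+05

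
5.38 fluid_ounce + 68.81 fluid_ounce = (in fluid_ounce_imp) 77.22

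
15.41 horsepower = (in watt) 1.149e+04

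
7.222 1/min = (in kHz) 0.0001204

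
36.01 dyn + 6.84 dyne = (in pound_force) 9.633e-05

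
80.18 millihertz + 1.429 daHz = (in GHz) 1.437e-08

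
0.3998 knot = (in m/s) 0.2057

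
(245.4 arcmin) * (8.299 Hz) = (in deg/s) 33.94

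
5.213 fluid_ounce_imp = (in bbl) 0.0009316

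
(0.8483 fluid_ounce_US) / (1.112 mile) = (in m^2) 1.402e-08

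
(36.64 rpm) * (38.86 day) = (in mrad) 1.288e+10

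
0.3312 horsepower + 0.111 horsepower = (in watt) 329.7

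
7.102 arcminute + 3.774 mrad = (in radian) 0.00584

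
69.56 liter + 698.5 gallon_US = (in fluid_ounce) 9.176e+04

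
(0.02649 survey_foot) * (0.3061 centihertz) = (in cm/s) 0.002472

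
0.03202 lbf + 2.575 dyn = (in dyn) 1.425e+04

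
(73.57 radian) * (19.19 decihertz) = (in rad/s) 141.2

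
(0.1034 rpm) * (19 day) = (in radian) 1.778e+04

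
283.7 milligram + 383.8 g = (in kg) 0.3841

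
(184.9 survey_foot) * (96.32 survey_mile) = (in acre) 2159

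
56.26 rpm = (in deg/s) 337.6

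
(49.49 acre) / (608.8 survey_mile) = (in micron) 2.044e+05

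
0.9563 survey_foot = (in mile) 0.0001811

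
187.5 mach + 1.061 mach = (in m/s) 6.421e+04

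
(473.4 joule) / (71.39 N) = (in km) 0.006631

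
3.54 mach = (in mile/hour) 2696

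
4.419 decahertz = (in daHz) 4.419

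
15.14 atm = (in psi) 222.5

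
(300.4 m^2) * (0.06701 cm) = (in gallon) 53.18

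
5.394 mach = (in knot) 3570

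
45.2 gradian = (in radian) 0.71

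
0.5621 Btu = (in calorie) 141.7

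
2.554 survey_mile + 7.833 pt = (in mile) 2.554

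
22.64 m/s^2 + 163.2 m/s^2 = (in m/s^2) 185.8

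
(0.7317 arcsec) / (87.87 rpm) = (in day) 4.462e-12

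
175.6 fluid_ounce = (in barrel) 0.03266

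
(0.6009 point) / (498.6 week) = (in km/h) 2.531e-12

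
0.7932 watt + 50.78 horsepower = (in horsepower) 50.78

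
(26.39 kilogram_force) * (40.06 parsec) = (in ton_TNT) 7.646e+10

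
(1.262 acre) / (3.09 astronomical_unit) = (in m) 1.105e-08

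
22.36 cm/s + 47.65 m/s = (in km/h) 172.3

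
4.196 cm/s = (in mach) 0.0001232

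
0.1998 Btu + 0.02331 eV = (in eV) 1.316e+21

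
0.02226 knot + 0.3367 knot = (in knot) 0.359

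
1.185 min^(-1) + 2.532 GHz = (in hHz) 2.532e+07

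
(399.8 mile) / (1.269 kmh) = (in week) 3.018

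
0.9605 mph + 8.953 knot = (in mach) 0.01479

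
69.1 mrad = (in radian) 0.0691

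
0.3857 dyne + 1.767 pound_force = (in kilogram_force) 0.8015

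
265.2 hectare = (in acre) 655.3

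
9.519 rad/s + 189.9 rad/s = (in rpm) 1904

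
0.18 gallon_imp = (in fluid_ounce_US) 27.67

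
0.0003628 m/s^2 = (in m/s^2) 0.0003628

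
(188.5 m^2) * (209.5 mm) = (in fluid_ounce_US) 1.335e+06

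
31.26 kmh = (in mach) 0.0255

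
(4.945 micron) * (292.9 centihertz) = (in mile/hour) 3.24e-05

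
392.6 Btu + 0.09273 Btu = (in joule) 4.143e+05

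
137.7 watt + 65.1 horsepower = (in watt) 4.868e+04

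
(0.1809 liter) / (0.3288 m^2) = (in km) 5.502e-07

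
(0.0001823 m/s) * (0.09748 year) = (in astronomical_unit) 3.746e-09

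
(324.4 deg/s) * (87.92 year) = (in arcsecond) 3.238e+15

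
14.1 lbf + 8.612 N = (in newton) 71.33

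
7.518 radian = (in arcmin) 2.584e+04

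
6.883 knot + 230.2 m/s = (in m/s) 233.7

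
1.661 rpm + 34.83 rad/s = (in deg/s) 2006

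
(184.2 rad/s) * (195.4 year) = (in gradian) 7.226e+13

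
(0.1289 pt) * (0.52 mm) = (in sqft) 2.545e-07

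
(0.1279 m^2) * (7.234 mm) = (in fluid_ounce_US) 31.29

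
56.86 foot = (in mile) 0.01077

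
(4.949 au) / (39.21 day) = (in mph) 4.889e+05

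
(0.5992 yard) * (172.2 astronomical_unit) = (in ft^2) 1.519e+14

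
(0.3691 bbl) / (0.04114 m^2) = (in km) 0.001426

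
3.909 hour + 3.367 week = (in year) 0.06502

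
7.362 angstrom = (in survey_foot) 2.415e-09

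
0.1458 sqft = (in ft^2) 0.1458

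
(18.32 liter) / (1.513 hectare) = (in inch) 4.767e-05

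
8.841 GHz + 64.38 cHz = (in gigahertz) 8.841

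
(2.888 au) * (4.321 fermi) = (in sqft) 0.02009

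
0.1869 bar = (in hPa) 186.9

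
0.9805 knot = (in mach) 0.001481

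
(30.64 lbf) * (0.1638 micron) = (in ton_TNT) 5.336e-15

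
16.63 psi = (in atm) 1.132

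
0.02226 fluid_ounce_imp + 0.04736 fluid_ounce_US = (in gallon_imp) 0.0004472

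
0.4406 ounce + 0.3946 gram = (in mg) 1.289e+04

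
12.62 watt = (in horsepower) 0.01692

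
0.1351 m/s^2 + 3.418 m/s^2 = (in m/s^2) 3.553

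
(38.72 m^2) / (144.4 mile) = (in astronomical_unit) 1.114e-15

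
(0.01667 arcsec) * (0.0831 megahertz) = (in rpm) 0.06413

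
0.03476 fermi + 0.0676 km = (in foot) 221.8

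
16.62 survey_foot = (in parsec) 1.642e-16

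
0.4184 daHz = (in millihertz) 4184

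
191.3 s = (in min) 3.188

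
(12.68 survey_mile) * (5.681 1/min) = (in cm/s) 1.932e+05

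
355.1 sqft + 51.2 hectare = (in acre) 126.5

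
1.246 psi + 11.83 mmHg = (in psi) 1.475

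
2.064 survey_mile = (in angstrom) 3.322e+13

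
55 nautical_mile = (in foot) 3.342e+05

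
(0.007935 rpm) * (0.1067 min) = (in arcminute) 18.29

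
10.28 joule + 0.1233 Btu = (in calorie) 33.55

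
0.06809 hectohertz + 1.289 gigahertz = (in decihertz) 1.289e+10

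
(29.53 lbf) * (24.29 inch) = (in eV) 5.058e+20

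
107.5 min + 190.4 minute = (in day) 0.2069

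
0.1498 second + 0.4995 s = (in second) 0.6493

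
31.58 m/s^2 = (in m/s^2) 31.58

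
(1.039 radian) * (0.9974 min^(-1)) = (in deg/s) 0.9896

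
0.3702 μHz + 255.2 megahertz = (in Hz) 2.552e+08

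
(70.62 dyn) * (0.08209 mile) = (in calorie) 0.0223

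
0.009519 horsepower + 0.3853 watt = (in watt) 7.484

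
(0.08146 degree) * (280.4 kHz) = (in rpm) 3807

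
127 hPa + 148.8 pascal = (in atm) 0.1268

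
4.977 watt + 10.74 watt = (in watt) 15.72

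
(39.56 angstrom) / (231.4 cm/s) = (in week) 2.827e-15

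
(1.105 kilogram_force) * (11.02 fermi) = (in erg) 1.194e-06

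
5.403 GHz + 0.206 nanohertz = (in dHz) 5.403e+10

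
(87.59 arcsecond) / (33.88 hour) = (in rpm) 3.325e-08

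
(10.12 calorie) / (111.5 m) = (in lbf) 0.08537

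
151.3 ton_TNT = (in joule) 6.33e+11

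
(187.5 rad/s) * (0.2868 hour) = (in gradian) 1.232e+07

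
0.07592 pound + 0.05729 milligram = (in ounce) 1.215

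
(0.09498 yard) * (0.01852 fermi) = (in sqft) 1.731e-17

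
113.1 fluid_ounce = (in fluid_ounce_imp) 117.7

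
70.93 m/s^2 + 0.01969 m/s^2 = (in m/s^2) 70.95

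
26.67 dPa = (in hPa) 0.02667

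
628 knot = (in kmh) 1163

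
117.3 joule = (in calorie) 28.04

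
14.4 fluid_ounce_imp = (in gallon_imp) 0.09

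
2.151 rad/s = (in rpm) 20.54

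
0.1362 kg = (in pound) 0.3003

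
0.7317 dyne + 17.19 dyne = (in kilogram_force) 1.828e-05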